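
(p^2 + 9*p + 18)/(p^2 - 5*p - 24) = (p + 6)/(p - 8)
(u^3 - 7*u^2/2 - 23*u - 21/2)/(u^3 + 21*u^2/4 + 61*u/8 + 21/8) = 4*(u - 7)/(4*u + 7)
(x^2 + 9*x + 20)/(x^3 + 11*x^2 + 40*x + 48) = (x + 5)/(x^2 + 7*x + 12)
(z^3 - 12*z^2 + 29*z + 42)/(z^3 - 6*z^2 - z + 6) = (z - 7)/(z - 1)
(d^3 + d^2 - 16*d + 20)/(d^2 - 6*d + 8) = (d^2 + 3*d - 10)/(d - 4)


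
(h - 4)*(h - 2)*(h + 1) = h^3 - 5*h^2 + 2*h + 8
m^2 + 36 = (m - 6*I)*(m + 6*I)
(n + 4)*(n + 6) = n^2 + 10*n + 24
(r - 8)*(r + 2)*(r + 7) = r^3 + r^2 - 58*r - 112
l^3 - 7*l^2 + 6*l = l*(l - 6)*(l - 1)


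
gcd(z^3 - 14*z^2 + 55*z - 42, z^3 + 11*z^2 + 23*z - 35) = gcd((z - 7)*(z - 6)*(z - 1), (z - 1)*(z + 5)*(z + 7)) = z - 1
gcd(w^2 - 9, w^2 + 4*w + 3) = w + 3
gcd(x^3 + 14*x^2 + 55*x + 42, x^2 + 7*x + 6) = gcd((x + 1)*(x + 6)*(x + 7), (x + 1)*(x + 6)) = x^2 + 7*x + 6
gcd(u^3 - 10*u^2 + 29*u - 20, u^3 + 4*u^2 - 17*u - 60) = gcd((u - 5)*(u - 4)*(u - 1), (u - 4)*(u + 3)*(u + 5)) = u - 4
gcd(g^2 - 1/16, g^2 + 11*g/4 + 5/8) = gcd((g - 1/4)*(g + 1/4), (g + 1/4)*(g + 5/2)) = g + 1/4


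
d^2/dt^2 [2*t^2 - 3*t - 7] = 4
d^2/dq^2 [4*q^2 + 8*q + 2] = 8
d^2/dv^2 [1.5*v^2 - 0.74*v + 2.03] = 3.00000000000000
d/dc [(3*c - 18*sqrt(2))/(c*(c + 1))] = 3*(-c^2 + 12*sqrt(2)*c + 6*sqrt(2))/(c^2*(c^2 + 2*c + 1))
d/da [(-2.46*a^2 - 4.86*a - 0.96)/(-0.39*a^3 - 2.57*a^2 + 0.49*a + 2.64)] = (-0.9594*a^4 - 3.7908*a^3 - 14.8188*a^2 - 17.9232*a - 12.36)/(0.1521*a^6 + 2.0046*a^5 + 6.2227*a^4 - 4.5778*a^3 - 13.3295*a^2 + 2.5872*a + 6.9696)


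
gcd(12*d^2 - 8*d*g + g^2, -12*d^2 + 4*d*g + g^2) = 2*d - g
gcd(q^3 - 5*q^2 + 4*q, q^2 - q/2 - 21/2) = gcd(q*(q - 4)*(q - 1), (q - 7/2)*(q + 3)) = 1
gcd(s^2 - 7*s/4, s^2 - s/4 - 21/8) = s - 7/4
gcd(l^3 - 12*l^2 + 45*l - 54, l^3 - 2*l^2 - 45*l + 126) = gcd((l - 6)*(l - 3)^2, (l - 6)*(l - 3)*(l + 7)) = l^2 - 9*l + 18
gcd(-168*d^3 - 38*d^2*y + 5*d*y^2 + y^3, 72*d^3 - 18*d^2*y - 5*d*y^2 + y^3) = -24*d^2 - 2*d*y + y^2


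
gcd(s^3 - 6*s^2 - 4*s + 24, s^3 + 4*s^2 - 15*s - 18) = 1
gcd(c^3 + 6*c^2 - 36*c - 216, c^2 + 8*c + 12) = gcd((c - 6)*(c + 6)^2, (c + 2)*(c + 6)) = c + 6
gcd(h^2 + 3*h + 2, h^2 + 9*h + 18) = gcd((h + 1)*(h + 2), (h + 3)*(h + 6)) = 1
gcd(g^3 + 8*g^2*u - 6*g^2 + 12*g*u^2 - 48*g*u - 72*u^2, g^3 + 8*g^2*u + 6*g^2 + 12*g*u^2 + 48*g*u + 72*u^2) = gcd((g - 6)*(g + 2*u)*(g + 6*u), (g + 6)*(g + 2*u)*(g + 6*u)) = g^2 + 8*g*u + 12*u^2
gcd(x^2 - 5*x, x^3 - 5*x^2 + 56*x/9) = x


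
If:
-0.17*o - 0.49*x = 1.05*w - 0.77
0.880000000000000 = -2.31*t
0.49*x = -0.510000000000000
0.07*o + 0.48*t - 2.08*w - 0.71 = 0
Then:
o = 8.43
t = -0.38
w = -0.15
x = -1.04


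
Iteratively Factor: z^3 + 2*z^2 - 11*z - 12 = (z + 4)*(z^2 - 2*z - 3) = (z + 1)*(z + 4)*(z - 3)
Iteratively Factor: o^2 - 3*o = (o - 3)*(o)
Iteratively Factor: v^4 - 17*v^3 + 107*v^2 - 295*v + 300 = (v - 5)*(v^3 - 12*v^2 + 47*v - 60) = (v - 5)*(v - 4)*(v^2 - 8*v + 15) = (v - 5)^2*(v - 4)*(v - 3)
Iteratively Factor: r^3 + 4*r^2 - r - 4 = (r - 1)*(r^2 + 5*r + 4) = (r - 1)*(r + 4)*(r + 1)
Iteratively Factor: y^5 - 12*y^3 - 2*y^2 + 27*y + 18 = (y + 1)*(y^4 - y^3 - 11*y^2 + 9*y + 18) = (y - 3)*(y + 1)*(y^3 + 2*y^2 - 5*y - 6) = (y - 3)*(y + 1)*(y + 3)*(y^2 - y - 2) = (y - 3)*(y + 1)^2*(y + 3)*(y - 2)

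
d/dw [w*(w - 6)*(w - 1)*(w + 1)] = 4*w^3 - 18*w^2 - 2*w + 6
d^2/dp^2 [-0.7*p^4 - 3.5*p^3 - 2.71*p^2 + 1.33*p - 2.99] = -8.4*p^2 - 21.0*p - 5.42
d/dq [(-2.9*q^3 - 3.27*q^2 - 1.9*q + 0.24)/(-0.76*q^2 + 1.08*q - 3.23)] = (2.204*q^4 - 6.264*q^3 + 23.1254*q^2 + 21.489*q + 5.8778)/(0.5776*q^4 - 1.6416*q^3 + 6.076*q^2 - 6.9768*q + 10.4329)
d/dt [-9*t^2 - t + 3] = -18*t - 1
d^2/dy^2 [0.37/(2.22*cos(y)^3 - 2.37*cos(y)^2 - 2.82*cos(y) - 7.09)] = (-32.823144*(1.0*sin(y)^2 + 0.711711711711712*cos(y) - 0.576576576576577)^2*sin(y)^2 + (-0.42735*cos(y) - 1.7538*cos(2*y) + 1.84815*cos(3*y))*(-2.22*cos(y)^3 + 2.37*cos(y)^2 + 2.82*cos(y) + 7.09))/(-2.22*cos(y)^3 + 2.37*cos(y)^2 + 2.82*cos(y) + 7.09)^3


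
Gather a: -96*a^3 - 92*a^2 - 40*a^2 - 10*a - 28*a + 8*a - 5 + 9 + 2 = -96*a^3 - 132*a^2 - 30*a + 6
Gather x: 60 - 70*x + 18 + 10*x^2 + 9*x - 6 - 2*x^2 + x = 8*x^2 - 60*x + 72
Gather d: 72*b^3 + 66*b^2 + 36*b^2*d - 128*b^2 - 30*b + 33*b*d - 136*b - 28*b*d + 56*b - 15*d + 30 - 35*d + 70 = 72*b^3 - 62*b^2 - 110*b + d*(36*b^2 + 5*b - 50) + 100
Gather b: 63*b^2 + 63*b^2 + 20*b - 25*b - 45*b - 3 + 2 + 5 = 126*b^2 - 50*b + 4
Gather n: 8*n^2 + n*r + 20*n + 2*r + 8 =8*n^2 + n*(r + 20) + 2*r + 8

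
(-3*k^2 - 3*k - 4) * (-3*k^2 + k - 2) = 9*k^4 + 6*k^3 + 15*k^2 + 2*k + 8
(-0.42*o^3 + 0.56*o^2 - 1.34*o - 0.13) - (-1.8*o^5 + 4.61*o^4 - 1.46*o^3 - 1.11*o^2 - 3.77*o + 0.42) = 1.8*o^5 - 4.61*o^4 + 1.04*o^3 + 1.67*o^2 + 2.43*o - 0.55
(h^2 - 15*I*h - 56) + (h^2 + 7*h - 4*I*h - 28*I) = 2*h^2 + 7*h - 19*I*h - 56 - 28*I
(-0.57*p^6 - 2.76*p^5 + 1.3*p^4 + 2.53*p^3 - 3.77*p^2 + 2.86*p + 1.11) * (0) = 0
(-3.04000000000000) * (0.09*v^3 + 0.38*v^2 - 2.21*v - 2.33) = -0.2736*v^3 - 1.1552*v^2 + 6.7184*v + 7.0832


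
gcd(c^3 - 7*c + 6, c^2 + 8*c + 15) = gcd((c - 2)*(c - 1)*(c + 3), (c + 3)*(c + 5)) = c + 3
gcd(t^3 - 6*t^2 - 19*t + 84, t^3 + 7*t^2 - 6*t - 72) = t^2 + t - 12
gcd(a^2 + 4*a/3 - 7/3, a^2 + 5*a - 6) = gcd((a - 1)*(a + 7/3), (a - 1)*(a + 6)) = a - 1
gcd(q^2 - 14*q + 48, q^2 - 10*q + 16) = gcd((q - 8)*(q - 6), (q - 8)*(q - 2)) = q - 8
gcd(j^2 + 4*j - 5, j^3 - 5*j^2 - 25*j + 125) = j + 5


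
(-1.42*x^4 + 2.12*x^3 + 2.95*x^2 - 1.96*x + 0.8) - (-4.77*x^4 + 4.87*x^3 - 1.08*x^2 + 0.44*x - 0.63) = 3.35*x^4 - 2.75*x^3 + 4.03*x^2 - 2.4*x + 1.43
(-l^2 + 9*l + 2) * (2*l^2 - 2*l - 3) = -2*l^4 + 20*l^3 - 11*l^2 - 31*l - 6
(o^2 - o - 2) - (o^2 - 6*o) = 5*o - 2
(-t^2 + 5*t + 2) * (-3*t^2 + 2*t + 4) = 3*t^4 - 17*t^3 + 24*t + 8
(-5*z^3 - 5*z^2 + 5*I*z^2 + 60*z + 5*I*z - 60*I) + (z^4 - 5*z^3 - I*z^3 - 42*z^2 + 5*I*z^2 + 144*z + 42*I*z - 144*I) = z^4 - 10*z^3 - I*z^3 - 47*z^2 + 10*I*z^2 + 204*z + 47*I*z - 204*I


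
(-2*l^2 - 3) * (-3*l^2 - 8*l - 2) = 6*l^4 + 16*l^3 + 13*l^2 + 24*l + 6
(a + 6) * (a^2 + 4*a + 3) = a^3 + 10*a^2 + 27*a + 18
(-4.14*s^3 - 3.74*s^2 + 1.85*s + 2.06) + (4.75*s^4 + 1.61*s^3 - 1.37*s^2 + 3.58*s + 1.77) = 4.75*s^4 - 2.53*s^3 - 5.11*s^2 + 5.43*s + 3.83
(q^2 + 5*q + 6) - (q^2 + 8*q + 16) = -3*q - 10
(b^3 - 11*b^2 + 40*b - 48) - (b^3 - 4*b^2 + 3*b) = -7*b^2 + 37*b - 48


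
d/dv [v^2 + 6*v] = 2*v + 6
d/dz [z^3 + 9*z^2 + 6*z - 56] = 3*z^2 + 18*z + 6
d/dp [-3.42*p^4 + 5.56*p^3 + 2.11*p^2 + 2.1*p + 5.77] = -13.68*p^3 + 16.68*p^2 + 4.22*p + 2.1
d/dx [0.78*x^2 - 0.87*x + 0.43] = 1.56*x - 0.87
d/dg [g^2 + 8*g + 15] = 2*g + 8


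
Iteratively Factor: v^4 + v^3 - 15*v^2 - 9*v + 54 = (v - 2)*(v^3 + 3*v^2 - 9*v - 27) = (v - 3)*(v - 2)*(v^2 + 6*v + 9) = (v - 3)*(v - 2)*(v + 3)*(v + 3)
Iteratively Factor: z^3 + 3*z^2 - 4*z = (z - 1)*(z^2 + 4*z) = (z - 1)*(z + 4)*(z)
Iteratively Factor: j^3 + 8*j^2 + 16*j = (j)*(j^2 + 8*j + 16) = j*(j + 4)*(j + 4)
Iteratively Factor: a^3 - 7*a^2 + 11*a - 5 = (a - 1)*(a^2 - 6*a + 5) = (a - 5)*(a - 1)*(a - 1)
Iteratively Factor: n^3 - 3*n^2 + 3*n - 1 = (n - 1)*(n^2 - 2*n + 1) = (n - 1)^2*(n - 1)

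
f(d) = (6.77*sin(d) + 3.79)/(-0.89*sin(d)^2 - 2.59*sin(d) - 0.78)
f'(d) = (1.78*sin(d)*cos(d) + 2.59*cos(d))*(6.77*sin(d) + 3.79)/(-0.89*sin(d)^2 - 2.59*sin(d) - 0.78)^2 + 6.77*cos(d)/(-0.89*sin(d)^2 - 2.59*sin(d) - 0.78) = (6.0253*sin(d)^2 + 6.7462*sin(d) + 4.5355)*cos(d)/(0.7921*sin(d)^4 + 4.6102*sin(d)^3 + 8.0965*sin(d)^2 + 4.0404*sin(d) + 0.6084)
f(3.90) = -1.49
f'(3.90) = -5.92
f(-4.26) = -2.58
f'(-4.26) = -0.46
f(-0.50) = 2.12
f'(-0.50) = 35.65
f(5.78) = 2.01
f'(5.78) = 34.25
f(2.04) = -2.59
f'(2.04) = -0.48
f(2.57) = -3.05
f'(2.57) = -1.40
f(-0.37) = 33.38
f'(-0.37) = 1663.56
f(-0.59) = 0.06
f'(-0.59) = 14.80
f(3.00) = -4.08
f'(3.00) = -4.10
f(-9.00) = 7.34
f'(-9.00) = -136.42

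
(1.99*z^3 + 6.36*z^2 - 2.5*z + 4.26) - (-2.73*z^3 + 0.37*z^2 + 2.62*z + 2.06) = 4.72*z^3 + 5.99*z^2 - 5.12*z + 2.2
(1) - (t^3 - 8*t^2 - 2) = -t^3 + 8*t^2 + 3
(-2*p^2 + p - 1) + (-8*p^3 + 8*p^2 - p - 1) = -8*p^3 + 6*p^2 - 2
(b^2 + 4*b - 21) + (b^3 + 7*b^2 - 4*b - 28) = b^3 + 8*b^2 - 49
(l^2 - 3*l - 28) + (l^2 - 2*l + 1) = 2*l^2 - 5*l - 27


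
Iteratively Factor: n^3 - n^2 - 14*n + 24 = (n - 2)*(n^2 + n - 12) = (n - 3)*(n - 2)*(n + 4)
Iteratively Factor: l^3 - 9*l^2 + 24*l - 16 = (l - 4)*(l^2 - 5*l + 4) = (l - 4)*(l - 1)*(l - 4)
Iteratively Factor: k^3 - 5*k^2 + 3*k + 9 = (k + 1)*(k^2 - 6*k + 9) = (k - 3)*(k + 1)*(k - 3)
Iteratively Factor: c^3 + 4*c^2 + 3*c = (c + 3)*(c^2 + c) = c*(c + 3)*(c + 1)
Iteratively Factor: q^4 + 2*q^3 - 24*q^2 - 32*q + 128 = (q - 2)*(q^3 + 4*q^2 - 16*q - 64) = (q - 4)*(q - 2)*(q^2 + 8*q + 16) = (q - 4)*(q - 2)*(q + 4)*(q + 4)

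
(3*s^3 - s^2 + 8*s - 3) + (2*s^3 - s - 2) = 5*s^3 - s^2 + 7*s - 5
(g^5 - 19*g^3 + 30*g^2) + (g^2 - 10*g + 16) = g^5 - 19*g^3 + 31*g^2 - 10*g + 16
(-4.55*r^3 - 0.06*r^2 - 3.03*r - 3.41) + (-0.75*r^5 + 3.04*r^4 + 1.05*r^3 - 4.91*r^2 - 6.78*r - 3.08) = -0.75*r^5 + 3.04*r^4 - 3.5*r^3 - 4.97*r^2 - 9.81*r - 6.49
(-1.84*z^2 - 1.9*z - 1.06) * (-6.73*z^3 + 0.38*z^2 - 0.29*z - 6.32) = 12.3832*z^5 + 12.0878*z^4 + 6.9454*z^3 + 11.777*z^2 + 12.3154*z + 6.6992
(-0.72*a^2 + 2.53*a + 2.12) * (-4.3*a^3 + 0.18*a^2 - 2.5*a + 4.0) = 3.096*a^5 - 11.0086*a^4 - 6.8606*a^3 - 8.8234*a^2 + 4.82*a + 8.48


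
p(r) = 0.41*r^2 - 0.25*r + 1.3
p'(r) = 0.82*r - 0.25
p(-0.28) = 1.40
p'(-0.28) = -0.48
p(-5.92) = 17.15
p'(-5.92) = -5.10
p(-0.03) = 1.31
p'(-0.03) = -0.27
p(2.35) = 2.98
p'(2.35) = 1.68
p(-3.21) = 6.33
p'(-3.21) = -2.88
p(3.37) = 5.11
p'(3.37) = 2.51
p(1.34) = 1.70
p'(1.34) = 0.85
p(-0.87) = 1.83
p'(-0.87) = -0.96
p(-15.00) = 97.30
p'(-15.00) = -12.55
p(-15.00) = 97.30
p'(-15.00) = -12.55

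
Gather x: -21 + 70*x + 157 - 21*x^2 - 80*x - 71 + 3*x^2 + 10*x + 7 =72 - 18*x^2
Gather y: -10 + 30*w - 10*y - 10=30*w - 10*y - 20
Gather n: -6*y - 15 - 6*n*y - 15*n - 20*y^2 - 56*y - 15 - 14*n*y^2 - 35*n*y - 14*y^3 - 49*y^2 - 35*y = n*(-14*y^2 - 41*y - 15) - 14*y^3 - 69*y^2 - 97*y - 30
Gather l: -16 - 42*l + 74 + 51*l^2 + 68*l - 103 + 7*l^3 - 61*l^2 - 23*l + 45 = 7*l^3 - 10*l^2 + 3*l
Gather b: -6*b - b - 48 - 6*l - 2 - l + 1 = -7*b - 7*l - 49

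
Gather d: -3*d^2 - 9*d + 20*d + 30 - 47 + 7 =-3*d^2 + 11*d - 10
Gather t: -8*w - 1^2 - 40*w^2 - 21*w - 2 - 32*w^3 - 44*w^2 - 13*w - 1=-32*w^3 - 84*w^2 - 42*w - 4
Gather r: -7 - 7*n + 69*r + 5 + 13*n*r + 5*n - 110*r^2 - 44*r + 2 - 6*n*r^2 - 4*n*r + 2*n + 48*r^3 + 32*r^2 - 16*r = 48*r^3 + r^2*(-6*n - 78) + r*(9*n + 9)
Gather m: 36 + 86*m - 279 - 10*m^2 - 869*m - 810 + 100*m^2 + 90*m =90*m^2 - 693*m - 1053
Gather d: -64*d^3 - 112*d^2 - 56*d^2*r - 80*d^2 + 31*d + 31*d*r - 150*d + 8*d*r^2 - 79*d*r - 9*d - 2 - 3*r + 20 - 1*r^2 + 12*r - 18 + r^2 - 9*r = -64*d^3 + d^2*(-56*r - 192) + d*(8*r^2 - 48*r - 128)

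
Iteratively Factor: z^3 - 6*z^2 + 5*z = (z - 5)*(z^2 - z) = z*(z - 5)*(z - 1)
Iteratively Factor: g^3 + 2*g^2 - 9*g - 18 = (g - 3)*(g^2 + 5*g + 6) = (g - 3)*(g + 2)*(g + 3)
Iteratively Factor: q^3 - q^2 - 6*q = (q - 3)*(q^2 + 2*q) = (q - 3)*(q + 2)*(q)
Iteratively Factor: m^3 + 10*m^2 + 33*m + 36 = (m + 3)*(m^2 + 7*m + 12) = (m + 3)^2*(m + 4)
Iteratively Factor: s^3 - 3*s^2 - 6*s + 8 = (s - 4)*(s^2 + s - 2) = (s - 4)*(s + 2)*(s - 1)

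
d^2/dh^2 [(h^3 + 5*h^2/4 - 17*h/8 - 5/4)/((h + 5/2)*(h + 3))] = 5*(88*h^3 + 588*h^2 + 1254*h + 829)/(2*(8*h^6 + 132*h^5 + 906*h^4 + 3311*h^3 + 6795*h^2 + 7425*h + 3375))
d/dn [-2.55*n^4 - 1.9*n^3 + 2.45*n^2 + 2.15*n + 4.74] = -10.2*n^3 - 5.7*n^2 + 4.9*n + 2.15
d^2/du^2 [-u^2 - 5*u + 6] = -2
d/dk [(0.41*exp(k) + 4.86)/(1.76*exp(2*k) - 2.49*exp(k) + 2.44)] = (-0.7216*exp(2*k) - 17.1072*exp(k) + 13.1018)*exp(k)/(3.0976*exp(4*k) - 8.7648*exp(3*k) + 14.7889*exp(2*k) - 12.1512*exp(k) + 5.9536)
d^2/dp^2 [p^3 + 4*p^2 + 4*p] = 6*p + 8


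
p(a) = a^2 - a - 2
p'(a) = 2*a - 1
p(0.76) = -2.18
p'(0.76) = 0.52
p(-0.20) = -1.76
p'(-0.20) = -1.40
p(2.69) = 2.55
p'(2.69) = 4.38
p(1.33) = -1.56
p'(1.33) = 1.66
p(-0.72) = -0.76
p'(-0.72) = -2.44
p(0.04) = -2.04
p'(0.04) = -0.92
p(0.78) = -2.17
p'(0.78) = 0.56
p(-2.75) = 8.31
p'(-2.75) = -6.50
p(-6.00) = 40.00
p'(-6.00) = -13.00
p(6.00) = 28.00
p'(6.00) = 11.00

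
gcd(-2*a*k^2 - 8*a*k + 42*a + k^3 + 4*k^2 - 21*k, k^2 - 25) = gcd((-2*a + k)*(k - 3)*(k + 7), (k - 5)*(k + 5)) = 1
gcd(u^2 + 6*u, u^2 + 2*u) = u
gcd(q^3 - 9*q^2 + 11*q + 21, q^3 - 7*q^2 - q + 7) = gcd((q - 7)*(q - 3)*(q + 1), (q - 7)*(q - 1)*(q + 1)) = q^2 - 6*q - 7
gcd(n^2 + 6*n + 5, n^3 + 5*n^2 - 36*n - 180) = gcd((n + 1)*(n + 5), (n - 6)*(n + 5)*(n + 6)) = n + 5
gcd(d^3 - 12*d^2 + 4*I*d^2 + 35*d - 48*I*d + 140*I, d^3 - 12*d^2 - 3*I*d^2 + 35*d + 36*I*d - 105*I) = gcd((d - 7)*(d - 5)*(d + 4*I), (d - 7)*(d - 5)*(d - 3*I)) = d^2 - 12*d + 35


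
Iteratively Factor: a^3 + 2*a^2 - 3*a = (a - 1)*(a^2 + 3*a) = (a - 1)*(a + 3)*(a)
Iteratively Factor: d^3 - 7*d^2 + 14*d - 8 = (d - 1)*(d^2 - 6*d + 8) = (d - 2)*(d - 1)*(d - 4)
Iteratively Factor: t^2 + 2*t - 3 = (t - 1)*(t + 3)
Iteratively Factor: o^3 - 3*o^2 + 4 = (o - 2)*(o^2 - o - 2) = (o - 2)^2*(o + 1)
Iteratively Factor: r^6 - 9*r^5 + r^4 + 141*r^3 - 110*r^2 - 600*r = (r + 3)*(r^5 - 12*r^4 + 37*r^3 + 30*r^2 - 200*r) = (r - 5)*(r + 3)*(r^4 - 7*r^3 + 2*r^2 + 40*r) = (r - 5)^2*(r + 3)*(r^3 - 2*r^2 - 8*r) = (r - 5)^2*(r - 4)*(r + 3)*(r^2 + 2*r) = (r - 5)^2*(r - 4)*(r + 2)*(r + 3)*(r)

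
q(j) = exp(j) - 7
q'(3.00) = 20.09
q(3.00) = 13.09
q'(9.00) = 8103.08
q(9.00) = 8096.08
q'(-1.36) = 0.26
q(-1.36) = -6.74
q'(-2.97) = 0.05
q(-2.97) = -6.95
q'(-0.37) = 0.69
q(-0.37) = -6.31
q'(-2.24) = 0.11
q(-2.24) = -6.89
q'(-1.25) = 0.29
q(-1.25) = -6.71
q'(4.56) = 95.58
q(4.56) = 88.58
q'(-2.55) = 0.08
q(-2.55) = -6.92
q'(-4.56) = 0.01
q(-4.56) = -6.99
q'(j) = exp(j)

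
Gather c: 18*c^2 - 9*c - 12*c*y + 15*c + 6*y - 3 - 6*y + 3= 18*c^2 + c*(6 - 12*y)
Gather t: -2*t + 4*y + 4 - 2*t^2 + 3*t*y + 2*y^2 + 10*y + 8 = -2*t^2 + t*(3*y - 2) + 2*y^2 + 14*y + 12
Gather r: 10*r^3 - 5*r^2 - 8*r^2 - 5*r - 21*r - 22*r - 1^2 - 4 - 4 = 10*r^3 - 13*r^2 - 48*r - 9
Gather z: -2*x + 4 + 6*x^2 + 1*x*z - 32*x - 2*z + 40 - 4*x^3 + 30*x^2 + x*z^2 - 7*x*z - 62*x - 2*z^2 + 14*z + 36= -4*x^3 + 36*x^2 - 96*x + z^2*(x - 2) + z*(12 - 6*x) + 80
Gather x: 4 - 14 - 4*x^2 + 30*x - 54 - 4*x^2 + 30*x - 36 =-8*x^2 + 60*x - 100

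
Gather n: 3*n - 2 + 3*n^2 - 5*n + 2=3*n^2 - 2*n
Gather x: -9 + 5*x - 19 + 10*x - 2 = 15*x - 30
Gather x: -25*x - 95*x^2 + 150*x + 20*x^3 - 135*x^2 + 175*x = 20*x^3 - 230*x^2 + 300*x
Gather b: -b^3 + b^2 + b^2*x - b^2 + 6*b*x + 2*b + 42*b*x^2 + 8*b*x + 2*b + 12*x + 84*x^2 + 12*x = -b^3 + b^2*x + b*(42*x^2 + 14*x + 4) + 84*x^2 + 24*x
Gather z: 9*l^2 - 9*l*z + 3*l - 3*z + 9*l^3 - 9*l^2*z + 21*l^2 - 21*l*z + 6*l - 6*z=9*l^3 + 30*l^2 + 9*l + z*(-9*l^2 - 30*l - 9)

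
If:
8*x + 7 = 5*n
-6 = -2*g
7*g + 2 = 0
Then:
No Solution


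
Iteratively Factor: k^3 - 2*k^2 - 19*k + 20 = (k - 5)*(k^2 + 3*k - 4) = (k - 5)*(k + 4)*(k - 1)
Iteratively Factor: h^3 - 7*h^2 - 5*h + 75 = (h - 5)*(h^2 - 2*h - 15) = (h - 5)*(h + 3)*(h - 5)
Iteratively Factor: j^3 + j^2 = (j)*(j^2 + j) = j*(j + 1)*(j)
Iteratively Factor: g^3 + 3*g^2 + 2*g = (g + 2)*(g^2 + g) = g*(g + 2)*(g + 1)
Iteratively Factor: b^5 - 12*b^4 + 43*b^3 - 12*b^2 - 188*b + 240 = (b + 2)*(b^4 - 14*b^3 + 71*b^2 - 154*b + 120) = (b - 3)*(b + 2)*(b^3 - 11*b^2 + 38*b - 40) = (b - 5)*(b - 3)*(b + 2)*(b^2 - 6*b + 8) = (b - 5)*(b - 3)*(b - 2)*(b + 2)*(b - 4)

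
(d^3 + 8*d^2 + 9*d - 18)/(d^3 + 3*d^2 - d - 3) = (d + 6)/(d + 1)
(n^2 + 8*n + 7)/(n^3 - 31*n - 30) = (n + 7)/(n^2 - n - 30)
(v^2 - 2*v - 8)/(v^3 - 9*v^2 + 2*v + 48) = (v - 4)/(v^2 - 11*v + 24)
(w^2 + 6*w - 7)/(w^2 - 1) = (w + 7)/(w + 1)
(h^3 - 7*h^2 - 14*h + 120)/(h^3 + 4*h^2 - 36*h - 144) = (h - 5)/(h + 6)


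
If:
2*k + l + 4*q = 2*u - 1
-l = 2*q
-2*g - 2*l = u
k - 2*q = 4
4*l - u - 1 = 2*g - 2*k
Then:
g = -29/16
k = 23/4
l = -7/4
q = 7/8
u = 57/8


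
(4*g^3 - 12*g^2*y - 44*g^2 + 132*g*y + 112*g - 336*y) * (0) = 0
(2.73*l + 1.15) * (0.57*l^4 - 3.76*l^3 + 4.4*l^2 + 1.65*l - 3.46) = 1.5561*l^5 - 9.6093*l^4 + 7.688*l^3 + 9.5645*l^2 - 7.5483*l - 3.979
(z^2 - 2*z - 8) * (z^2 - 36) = z^4 - 2*z^3 - 44*z^2 + 72*z + 288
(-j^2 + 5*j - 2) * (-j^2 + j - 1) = j^4 - 6*j^3 + 8*j^2 - 7*j + 2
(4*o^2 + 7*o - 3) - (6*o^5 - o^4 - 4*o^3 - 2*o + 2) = -6*o^5 + o^4 + 4*o^3 + 4*o^2 + 9*o - 5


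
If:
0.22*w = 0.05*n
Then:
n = 4.4*w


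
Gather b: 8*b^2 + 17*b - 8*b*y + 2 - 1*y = 8*b^2 + b*(17 - 8*y) - y + 2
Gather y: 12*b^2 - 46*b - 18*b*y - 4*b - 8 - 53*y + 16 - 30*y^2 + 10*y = 12*b^2 - 50*b - 30*y^2 + y*(-18*b - 43) + 8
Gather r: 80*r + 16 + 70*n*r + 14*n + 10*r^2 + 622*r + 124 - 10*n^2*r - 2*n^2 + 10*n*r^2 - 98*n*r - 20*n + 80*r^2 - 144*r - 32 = -2*n^2 - 6*n + r^2*(10*n + 90) + r*(-10*n^2 - 28*n + 558) + 108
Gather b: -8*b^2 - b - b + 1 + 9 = -8*b^2 - 2*b + 10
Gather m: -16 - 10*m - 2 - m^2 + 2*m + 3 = -m^2 - 8*m - 15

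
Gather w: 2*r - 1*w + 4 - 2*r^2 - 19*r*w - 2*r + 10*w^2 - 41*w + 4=-2*r^2 + 10*w^2 + w*(-19*r - 42) + 8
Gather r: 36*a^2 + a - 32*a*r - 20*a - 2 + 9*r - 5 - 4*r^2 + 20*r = 36*a^2 - 19*a - 4*r^2 + r*(29 - 32*a) - 7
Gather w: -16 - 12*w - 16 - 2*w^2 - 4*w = -2*w^2 - 16*w - 32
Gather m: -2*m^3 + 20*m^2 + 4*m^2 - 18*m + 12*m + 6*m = -2*m^3 + 24*m^2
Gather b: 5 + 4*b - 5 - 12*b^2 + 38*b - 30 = -12*b^2 + 42*b - 30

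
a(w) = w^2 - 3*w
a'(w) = 2*w - 3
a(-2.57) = 14.31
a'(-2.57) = -8.14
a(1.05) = -2.05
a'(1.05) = -0.90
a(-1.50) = 6.75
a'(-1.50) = -6.00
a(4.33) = 5.76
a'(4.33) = 5.66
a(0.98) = -1.98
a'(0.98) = -1.04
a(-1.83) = 8.84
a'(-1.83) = -6.66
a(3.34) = 1.14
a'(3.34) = 3.68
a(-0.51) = 1.79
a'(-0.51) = -4.02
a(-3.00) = 18.00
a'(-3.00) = -9.00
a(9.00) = 54.00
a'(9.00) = 15.00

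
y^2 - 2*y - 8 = (y - 4)*(y + 2)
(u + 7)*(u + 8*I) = u^2 + 7*u + 8*I*u + 56*I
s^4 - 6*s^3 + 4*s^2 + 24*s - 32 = (s - 4)*(s - 2)^2*(s + 2)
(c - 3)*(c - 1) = c^2 - 4*c + 3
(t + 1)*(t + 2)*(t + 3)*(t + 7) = t^4 + 13*t^3 + 53*t^2 + 83*t + 42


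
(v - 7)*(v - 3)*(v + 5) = v^3 - 5*v^2 - 29*v + 105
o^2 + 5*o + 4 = (o + 1)*(o + 4)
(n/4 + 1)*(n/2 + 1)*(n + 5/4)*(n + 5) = n^4/8 + 49*n^3/32 + 207*n^2/32 + 175*n/16 + 25/4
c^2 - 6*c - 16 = (c - 8)*(c + 2)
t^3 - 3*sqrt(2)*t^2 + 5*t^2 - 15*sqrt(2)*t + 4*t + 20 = (t + 5)*(t - 2*sqrt(2))*(t - sqrt(2))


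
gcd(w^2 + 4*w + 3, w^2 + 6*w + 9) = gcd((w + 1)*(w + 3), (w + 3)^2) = w + 3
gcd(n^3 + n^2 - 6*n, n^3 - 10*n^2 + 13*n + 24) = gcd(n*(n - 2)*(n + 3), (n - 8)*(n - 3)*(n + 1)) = 1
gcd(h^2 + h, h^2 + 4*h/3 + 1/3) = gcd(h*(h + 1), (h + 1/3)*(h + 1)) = h + 1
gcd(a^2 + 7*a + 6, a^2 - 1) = a + 1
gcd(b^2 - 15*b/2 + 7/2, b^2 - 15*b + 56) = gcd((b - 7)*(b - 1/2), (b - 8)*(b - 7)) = b - 7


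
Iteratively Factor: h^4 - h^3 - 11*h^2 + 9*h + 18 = (h + 1)*(h^3 - 2*h^2 - 9*h + 18) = (h + 1)*(h + 3)*(h^2 - 5*h + 6) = (h - 2)*(h + 1)*(h + 3)*(h - 3)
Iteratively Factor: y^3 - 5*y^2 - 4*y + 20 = (y - 5)*(y^2 - 4) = (y - 5)*(y - 2)*(y + 2)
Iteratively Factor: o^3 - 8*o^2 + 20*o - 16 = (o - 2)*(o^2 - 6*o + 8) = (o - 4)*(o - 2)*(o - 2)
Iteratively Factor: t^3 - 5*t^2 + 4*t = (t)*(t^2 - 5*t + 4) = t*(t - 1)*(t - 4)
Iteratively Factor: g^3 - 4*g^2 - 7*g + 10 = (g - 5)*(g^2 + g - 2) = (g - 5)*(g - 1)*(g + 2)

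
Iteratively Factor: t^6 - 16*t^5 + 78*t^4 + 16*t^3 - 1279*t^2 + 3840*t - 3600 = (t + 4)*(t^5 - 20*t^4 + 158*t^3 - 616*t^2 + 1185*t - 900) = (t - 5)*(t + 4)*(t^4 - 15*t^3 + 83*t^2 - 201*t + 180) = (t - 5)*(t - 3)*(t + 4)*(t^3 - 12*t^2 + 47*t - 60) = (t - 5)*(t - 3)^2*(t + 4)*(t^2 - 9*t + 20) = (t - 5)^2*(t - 3)^2*(t + 4)*(t - 4)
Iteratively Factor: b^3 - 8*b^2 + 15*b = (b)*(b^2 - 8*b + 15) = b*(b - 5)*(b - 3)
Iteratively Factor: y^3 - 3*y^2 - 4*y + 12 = (y + 2)*(y^2 - 5*y + 6) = (y - 3)*(y + 2)*(y - 2)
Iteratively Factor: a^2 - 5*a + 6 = (a - 2)*(a - 3)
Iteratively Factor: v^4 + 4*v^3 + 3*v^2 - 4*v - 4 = (v + 2)*(v^3 + 2*v^2 - v - 2) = (v + 1)*(v + 2)*(v^2 + v - 2) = (v + 1)*(v + 2)^2*(v - 1)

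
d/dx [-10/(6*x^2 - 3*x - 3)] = 10*(4*x - 1)/(3*(-2*x^2 + x + 1)^2)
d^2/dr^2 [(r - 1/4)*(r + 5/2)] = 2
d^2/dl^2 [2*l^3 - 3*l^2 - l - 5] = 12*l - 6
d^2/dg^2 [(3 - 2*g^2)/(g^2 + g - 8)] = 2*(2*g^3 - 39*g^2 + 9*g - 101)/(g^6 + 3*g^5 - 21*g^4 - 47*g^3 + 168*g^2 + 192*g - 512)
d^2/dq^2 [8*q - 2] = 0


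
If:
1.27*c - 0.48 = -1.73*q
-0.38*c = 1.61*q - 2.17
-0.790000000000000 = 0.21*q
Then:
No Solution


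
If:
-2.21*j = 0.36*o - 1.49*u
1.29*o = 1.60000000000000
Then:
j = 0.67420814479638*u - 0.202041460591392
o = 1.24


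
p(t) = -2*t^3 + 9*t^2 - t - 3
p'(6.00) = -109.00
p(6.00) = -117.00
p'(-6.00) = -325.00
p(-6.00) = 759.00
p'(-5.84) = -310.75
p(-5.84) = 708.14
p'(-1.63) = -46.28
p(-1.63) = 31.20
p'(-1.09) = -27.75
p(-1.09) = 11.37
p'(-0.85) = -20.64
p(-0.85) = 5.58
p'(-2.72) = -94.35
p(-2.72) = 106.55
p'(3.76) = -18.15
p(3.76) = 14.16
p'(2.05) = 10.68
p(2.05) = 15.54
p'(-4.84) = -228.67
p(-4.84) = 439.43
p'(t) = -6*t^2 + 18*t - 1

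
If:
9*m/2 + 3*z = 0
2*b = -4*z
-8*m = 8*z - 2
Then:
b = -3/2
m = -1/2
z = 3/4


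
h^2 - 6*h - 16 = (h - 8)*(h + 2)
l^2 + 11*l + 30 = (l + 5)*(l + 6)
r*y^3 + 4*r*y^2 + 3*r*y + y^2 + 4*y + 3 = (y + 1)*(y + 3)*(r*y + 1)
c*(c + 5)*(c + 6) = c^3 + 11*c^2 + 30*c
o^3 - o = o*(o - 1)*(o + 1)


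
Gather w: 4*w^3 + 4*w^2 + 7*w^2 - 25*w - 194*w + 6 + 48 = 4*w^3 + 11*w^2 - 219*w + 54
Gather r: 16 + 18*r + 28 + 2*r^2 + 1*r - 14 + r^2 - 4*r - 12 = 3*r^2 + 15*r + 18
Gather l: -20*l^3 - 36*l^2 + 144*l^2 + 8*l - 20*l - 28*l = -20*l^3 + 108*l^2 - 40*l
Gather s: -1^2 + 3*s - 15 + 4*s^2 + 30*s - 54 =4*s^2 + 33*s - 70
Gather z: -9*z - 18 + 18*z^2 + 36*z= 18*z^2 + 27*z - 18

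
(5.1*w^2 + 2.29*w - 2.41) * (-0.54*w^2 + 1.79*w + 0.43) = -2.754*w^4 + 7.8924*w^3 + 7.5935*w^2 - 3.3292*w - 1.0363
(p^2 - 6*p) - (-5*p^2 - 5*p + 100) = 6*p^2 - p - 100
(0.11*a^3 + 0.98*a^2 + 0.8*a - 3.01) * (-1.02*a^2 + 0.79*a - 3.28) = -0.1122*a^5 - 0.9127*a^4 - 0.4026*a^3 + 0.4878*a^2 - 5.0019*a + 9.8728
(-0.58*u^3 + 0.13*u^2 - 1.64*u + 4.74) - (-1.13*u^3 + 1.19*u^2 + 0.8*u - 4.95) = 0.55*u^3 - 1.06*u^2 - 2.44*u + 9.69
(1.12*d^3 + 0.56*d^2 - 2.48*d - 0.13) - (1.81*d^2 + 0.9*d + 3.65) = 1.12*d^3 - 1.25*d^2 - 3.38*d - 3.78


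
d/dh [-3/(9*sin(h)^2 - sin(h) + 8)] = 3*(18*sin(h) - 1)*cos(h)/(9*sin(h)^2 - sin(h) + 8)^2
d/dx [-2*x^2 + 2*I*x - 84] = -4*x + 2*I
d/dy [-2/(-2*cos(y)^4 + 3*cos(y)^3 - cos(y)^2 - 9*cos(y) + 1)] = 2*(8*cos(y)^3 - 9*cos(y)^2 + 2*cos(y) + 9)*sin(y)/(2*cos(y)^4 - 3*cos(y)^3 + cos(y)^2 + 9*cos(y) - 1)^2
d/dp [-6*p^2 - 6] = -12*p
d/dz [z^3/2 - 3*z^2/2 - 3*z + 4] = 3*z^2/2 - 3*z - 3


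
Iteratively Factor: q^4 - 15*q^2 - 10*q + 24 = (q + 2)*(q^3 - 2*q^2 - 11*q + 12) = (q - 4)*(q + 2)*(q^2 + 2*q - 3) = (q - 4)*(q + 2)*(q + 3)*(q - 1)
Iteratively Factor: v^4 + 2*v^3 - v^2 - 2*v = (v - 1)*(v^3 + 3*v^2 + 2*v) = v*(v - 1)*(v^2 + 3*v + 2) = v*(v - 1)*(v + 2)*(v + 1)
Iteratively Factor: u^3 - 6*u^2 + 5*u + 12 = (u - 3)*(u^2 - 3*u - 4) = (u - 4)*(u - 3)*(u + 1)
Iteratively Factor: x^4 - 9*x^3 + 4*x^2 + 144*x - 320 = (x - 4)*(x^3 - 5*x^2 - 16*x + 80) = (x - 5)*(x - 4)*(x^2 - 16) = (x - 5)*(x - 4)^2*(x + 4)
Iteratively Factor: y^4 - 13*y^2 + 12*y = (y - 3)*(y^3 + 3*y^2 - 4*y) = (y - 3)*(y - 1)*(y^2 + 4*y) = y*(y - 3)*(y - 1)*(y + 4)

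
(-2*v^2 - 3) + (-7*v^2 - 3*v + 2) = -9*v^2 - 3*v - 1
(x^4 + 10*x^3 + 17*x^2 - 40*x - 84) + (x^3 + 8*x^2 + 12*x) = x^4 + 11*x^3 + 25*x^2 - 28*x - 84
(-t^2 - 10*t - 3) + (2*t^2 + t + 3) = t^2 - 9*t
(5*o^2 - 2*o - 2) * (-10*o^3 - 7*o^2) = -50*o^5 - 15*o^4 + 34*o^3 + 14*o^2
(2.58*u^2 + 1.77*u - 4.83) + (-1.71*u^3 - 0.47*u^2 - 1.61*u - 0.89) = -1.71*u^3 + 2.11*u^2 + 0.16*u - 5.72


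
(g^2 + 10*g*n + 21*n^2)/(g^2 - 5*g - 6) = (g^2 + 10*g*n + 21*n^2)/(g^2 - 5*g - 6)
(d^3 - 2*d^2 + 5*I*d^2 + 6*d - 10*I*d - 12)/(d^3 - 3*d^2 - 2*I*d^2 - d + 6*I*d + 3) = (d^2 + d*(-2 + 6*I) - 12*I)/(d^2 + d*(-3 - I) + 3*I)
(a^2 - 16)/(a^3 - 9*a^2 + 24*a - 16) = (a + 4)/(a^2 - 5*a + 4)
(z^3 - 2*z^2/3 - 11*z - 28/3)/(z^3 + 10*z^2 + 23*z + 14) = (3*z^2 - 5*z - 28)/(3*(z^2 + 9*z + 14))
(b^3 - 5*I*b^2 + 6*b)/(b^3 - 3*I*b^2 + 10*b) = (b^2 - 5*I*b + 6)/(b^2 - 3*I*b + 10)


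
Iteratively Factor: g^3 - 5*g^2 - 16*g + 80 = (g + 4)*(g^2 - 9*g + 20) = (g - 5)*(g + 4)*(g - 4)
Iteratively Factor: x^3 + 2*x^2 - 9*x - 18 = (x + 2)*(x^2 - 9) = (x - 3)*(x + 2)*(x + 3)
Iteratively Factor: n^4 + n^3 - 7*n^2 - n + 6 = (n + 3)*(n^3 - 2*n^2 - n + 2) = (n + 1)*(n + 3)*(n^2 - 3*n + 2) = (n - 2)*(n + 1)*(n + 3)*(n - 1)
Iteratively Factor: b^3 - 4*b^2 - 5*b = (b)*(b^2 - 4*b - 5) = b*(b + 1)*(b - 5)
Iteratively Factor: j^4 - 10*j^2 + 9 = (j + 3)*(j^3 - 3*j^2 - j + 3) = (j - 3)*(j + 3)*(j^2 - 1) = (j - 3)*(j - 1)*(j + 3)*(j + 1)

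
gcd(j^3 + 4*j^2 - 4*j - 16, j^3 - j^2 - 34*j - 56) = j^2 + 6*j + 8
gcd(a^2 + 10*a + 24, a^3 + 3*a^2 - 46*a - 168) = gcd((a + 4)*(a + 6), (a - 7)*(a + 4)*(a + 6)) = a^2 + 10*a + 24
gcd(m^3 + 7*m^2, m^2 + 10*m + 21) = m + 7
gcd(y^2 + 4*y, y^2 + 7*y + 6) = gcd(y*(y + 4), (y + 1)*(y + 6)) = 1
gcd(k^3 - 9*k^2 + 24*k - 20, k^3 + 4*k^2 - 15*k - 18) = 1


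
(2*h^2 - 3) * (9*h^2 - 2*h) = 18*h^4 - 4*h^3 - 27*h^2 + 6*h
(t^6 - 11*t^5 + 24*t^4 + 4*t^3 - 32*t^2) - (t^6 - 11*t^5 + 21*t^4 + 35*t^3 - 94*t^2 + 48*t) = 3*t^4 - 31*t^3 + 62*t^2 - 48*t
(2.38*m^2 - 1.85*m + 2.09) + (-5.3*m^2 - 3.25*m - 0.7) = -2.92*m^2 - 5.1*m + 1.39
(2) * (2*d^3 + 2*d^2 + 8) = 4*d^3 + 4*d^2 + 16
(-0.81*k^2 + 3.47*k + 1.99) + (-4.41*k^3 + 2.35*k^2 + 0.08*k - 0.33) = -4.41*k^3 + 1.54*k^2 + 3.55*k + 1.66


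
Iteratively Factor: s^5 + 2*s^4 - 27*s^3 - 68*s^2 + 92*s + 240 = (s + 3)*(s^4 - s^3 - 24*s^2 + 4*s + 80) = (s - 2)*(s + 3)*(s^3 + s^2 - 22*s - 40) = (s - 2)*(s + 3)*(s + 4)*(s^2 - 3*s - 10) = (s - 5)*(s - 2)*(s + 3)*(s + 4)*(s + 2)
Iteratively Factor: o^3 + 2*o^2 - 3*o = (o - 1)*(o^2 + 3*o) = (o - 1)*(o + 3)*(o)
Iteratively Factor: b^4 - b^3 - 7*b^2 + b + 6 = (b - 3)*(b^3 + 2*b^2 - b - 2) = (b - 3)*(b + 1)*(b^2 + b - 2) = (b - 3)*(b + 1)*(b + 2)*(b - 1)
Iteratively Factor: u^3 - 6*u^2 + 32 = (u + 2)*(u^2 - 8*u + 16) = (u - 4)*(u + 2)*(u - 4)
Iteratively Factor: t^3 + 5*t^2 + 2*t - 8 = (t - 1)*(t^2 + 6*t + 8) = (t - 1)*(t + 2)*(t + 4)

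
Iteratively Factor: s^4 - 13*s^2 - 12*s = (s + 1)*(s^3 - s^2 - 12*s) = (s + 1)*(s + 3)*(s^2 - 4*s) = s*(s + 1)*(s + 3)*(s - 4)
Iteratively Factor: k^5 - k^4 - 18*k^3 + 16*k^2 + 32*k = (k + 1)*(k^4 - 2*k^3 - 16*k^2 + 32*k) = k*(k + 1)*(k^3 - 2*k^2 - 16*k + 32) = k*(k - 4)*(k + 1)*(k^2 + 2*k - 8) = k*(k - 4)*(k + 1)*(k + 4)*(k - 2)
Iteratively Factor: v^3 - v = (v - 1)*(v^2 + v) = (v - 1)*(v + 1)*(v)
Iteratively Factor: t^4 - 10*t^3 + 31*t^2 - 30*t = (t)*(t^3 - 10*t^2 + 31*t - 30) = t*(t - 5)*(t^2 - 5*t + 6) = t*(t - 5)*(t - 2)*(t - 3)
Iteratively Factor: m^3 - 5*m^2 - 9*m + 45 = (m - 3)*(m^2 - 2*m - 15) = (m - 5)*(m - 3)*(m + 3)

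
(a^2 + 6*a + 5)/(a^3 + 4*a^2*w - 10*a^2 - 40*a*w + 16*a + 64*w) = (a^2 + 6*a + 5)/(a^3 + 4*a^2*w - 10*a^2 - 40*a*w + 16*a + 64*w)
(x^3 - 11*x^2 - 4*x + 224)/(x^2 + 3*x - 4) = (x^2 - 15*x + 56)/(x - 1)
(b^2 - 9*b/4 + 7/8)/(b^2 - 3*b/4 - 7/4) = (b - 1/2)/(b + 1)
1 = 1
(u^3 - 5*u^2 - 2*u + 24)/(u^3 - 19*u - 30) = (u^2 - 7*u + 12)/(u^2 - 2*u - 15)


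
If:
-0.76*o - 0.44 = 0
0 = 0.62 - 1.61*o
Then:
No Solution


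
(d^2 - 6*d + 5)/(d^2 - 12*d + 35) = (d - 1)/(d - 7)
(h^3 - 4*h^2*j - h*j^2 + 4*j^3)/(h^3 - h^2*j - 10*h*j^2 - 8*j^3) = (h - j)/(h + 2*j)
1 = 1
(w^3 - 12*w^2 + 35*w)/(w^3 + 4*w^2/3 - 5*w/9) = 9*(w^2 - 12*w + 35)/(9*w^2 + 12*w - 5)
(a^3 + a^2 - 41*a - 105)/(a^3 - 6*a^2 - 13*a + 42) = (a + 5)/(a - 2)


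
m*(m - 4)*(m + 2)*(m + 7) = m^4 + 5*m^3 - 22*m^2 - 56*m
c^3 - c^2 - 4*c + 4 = (c - 2)*(c - 1)*(c + 2)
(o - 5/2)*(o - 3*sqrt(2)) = o^2 - 3*sqrt(2)*o - 5*o/2 + 15*sqrt(2)/2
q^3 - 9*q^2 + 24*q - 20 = (q - 5)*(q - 2)^2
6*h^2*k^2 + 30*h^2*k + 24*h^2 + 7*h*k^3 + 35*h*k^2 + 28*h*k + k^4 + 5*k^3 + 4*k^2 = (h + k)*(6*h + k)*(k + 1)*(k + 4)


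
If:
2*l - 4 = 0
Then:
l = 2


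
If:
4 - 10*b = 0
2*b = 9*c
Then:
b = 2/5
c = 4/45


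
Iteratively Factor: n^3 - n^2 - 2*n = (n + 1)*(n^2 - 2*n) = n*(n + 1)*(n - 2)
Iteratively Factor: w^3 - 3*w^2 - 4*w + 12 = (w - 3)*(w^2 - 4) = (w - 3)*(w + 2)*(w - 2)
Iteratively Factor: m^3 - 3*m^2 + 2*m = (m - 1)*(m^2 - 2*m) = (m - 2)*(m - 1)*(m)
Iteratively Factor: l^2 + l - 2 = (l - 1)*(l + 2)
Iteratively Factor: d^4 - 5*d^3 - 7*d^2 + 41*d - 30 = (d + 3)*(d^3 - 8*d^2 + 17*d - 10) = (d - 5)*(d + 3)*(d^2 - 3*d + 2) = (d - 5)*(d - 2)*(d + 3)*(d - 1)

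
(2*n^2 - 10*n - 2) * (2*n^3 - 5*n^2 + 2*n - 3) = 4*n^5 - 30*n^4 + 50*n^3 - 16*n^2 + 26*n + 6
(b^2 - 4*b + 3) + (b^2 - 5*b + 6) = 2*b^2 - 9*b + 9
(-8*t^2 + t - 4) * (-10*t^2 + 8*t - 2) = 80*t^4 - 74*t^3 + 64*t^2 - 34*t + 8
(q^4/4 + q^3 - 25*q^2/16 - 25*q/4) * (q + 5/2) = q^5/4 + 13*q^4/8 + 15*q^3/16 - 325*q^2/32 - 125*q/8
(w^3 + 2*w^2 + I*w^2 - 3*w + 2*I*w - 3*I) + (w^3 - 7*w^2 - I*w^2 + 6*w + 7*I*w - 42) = 2*w^3 - 5*w^2 + 3*w + 9*I*w - 42 - 3*I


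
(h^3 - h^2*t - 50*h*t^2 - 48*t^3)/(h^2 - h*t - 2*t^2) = (-h^2 + 2*h*t + 48*t^2)/(-h + 2*t)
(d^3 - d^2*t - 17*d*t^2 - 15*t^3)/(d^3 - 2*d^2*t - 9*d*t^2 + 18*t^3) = (d^2 - 4*d*t - 5*t^2)/(d^2 - 5*d*t + 6*t^2)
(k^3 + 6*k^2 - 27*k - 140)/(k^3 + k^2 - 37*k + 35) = (k + 4)/(k - 1)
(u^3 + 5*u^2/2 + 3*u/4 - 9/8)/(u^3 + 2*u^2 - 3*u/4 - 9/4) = (u - 1/2)/(u - 1)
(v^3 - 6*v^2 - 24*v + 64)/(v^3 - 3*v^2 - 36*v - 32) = (v - 2)/(v + 1)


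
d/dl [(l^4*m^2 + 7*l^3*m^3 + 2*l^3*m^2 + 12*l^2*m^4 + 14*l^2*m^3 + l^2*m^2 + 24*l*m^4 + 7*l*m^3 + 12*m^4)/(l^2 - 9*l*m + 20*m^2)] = 2*m^2*(l^5 - 10*l^4*m + l^4 - 23*l^3*m^2 - 18*l^3*m + 156*l^2*m^3 - 15*l^2*m^2 - 8*l^2*m + 240*l*m^4 + 280*l*m^3 + 8*l*m^2 + 240*m^4 + 124*m^3)/(l^4 - 18*l^3*m + 121*l^2*m^2 - 360*l*m^3 + 400*m^4)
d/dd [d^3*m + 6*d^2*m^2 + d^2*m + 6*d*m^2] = m*(3*d^2 + 12*d*m + 2*d + 6*m)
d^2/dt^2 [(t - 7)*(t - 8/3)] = 2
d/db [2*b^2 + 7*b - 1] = 4*b + 7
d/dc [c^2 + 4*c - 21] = 2*c + 4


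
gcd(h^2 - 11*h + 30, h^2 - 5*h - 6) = h - 6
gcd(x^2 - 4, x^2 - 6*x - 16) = x + 2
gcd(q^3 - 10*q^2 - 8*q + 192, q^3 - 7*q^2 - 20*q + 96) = q^2 - 4*q - 32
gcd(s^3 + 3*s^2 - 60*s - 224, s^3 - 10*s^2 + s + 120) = s - 8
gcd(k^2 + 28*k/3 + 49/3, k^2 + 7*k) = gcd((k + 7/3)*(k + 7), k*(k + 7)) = k + 7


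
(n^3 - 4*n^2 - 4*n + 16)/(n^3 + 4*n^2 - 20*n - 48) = (n - 2)/(n + 6)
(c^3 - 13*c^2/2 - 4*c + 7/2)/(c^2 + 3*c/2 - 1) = (c^2 - 6*c - 7)/(c + 2)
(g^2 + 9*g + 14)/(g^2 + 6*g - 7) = (g + 2)/(g - 1)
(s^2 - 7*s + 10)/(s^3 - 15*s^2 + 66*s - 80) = 1/(s - 8)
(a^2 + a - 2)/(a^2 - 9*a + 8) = (a + 2)/(a - 8)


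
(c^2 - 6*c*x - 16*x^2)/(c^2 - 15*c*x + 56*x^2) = (-c - 2*x)/(-c + 7*x)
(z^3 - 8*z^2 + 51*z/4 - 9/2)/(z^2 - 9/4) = (2*z^2 - 13*z + 6)/(2*z + 3)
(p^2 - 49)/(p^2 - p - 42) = (p + 7)/(p + 6)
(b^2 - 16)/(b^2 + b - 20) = (b + 4)/(b + 5)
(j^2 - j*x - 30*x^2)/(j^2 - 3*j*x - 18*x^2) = (j + 5*x)/(j + 3*x)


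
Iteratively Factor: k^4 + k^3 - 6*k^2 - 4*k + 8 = (k + 2)*(k^3 - k^2 - 4*k + 4) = (k - 2)*(k + 2)*(k^2 + k - 2) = (k - 2)*(k + 2)^2*(k - 1)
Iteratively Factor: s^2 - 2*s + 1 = (s - 1)*(s - 1)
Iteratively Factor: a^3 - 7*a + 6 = (a + 3)*(a^2 - 3*a + 2) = (a - 2)*(a + 3)*(a - 1)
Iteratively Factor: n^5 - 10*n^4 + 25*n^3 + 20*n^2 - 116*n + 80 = (n - 1)*(n^4 - 9*n^3 + 16*n^2 + 36*n - 80) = (n - 5)*(n - 1)*(n^3 - 4*n^2 - 4*n + 16) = (n - 5)*(n - 1)*(n + 2)*(n^2 - 6*n + 8) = (n - 5)*(n - 2)*(n - 1)*(n + 2)*(n - 4)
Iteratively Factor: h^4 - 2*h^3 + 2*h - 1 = (h - 1)*(h^3 - h^2 - h + 1) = (h - 1)^2*(h^2 - 1) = (h - 1)^2*(h + 1)*(h - 1)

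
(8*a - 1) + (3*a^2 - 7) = 3*a^2 + 8*a - 8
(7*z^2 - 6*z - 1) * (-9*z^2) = -63*z^4 + 54*z^3 + 9*z^2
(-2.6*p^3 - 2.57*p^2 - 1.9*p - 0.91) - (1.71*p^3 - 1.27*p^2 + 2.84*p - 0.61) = -4.31*p^3 - 1.3*p^2 - 4.74*p - 0.3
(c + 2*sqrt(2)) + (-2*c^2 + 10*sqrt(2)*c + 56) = -2*c^2 + c + 10*sqrt(2)*c + 2*sqrt(2) + 56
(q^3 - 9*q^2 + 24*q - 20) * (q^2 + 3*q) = q^5 - 6*q^4 - 3*q^3 + 52*q^2 - 60*q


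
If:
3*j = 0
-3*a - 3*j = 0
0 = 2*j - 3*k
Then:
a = 0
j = 0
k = 0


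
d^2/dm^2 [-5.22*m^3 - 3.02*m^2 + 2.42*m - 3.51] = -31.32*m - 6.04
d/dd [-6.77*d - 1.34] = -6.77000000000000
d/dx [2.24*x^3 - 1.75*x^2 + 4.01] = x*(6.72*x - 3.5)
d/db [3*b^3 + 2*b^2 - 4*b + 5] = 9*b^2 + 4*b - 4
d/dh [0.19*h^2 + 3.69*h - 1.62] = 0.38*h + 3.69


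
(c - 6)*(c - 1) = c^2 - 7*c + 6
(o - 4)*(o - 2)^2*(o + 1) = o^4 - 7*o^3 + 12*o^2 + 4*o - 16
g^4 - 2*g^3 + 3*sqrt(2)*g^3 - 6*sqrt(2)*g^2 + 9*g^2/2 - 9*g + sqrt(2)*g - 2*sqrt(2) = (g - 2)*(g + sqrt(2)/2)^2*(g + 2*sqrt(2))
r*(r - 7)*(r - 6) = r^3 - 13*r^2 + 42*r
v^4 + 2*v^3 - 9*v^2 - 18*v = v*(v - 3)*(v + 2)*(v + 3)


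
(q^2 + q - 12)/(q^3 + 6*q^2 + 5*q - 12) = (q - 3)/(q^2 + 2*q - 3)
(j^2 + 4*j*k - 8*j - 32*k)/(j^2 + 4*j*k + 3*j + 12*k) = (j - 8)/(j + 3)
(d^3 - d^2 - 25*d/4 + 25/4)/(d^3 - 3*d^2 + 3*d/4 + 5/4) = (2*d + 5)/(2*d + 1)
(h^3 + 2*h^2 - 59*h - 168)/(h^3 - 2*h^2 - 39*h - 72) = (h + 7)/(h + 3)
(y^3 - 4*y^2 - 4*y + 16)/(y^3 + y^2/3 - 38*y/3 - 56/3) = 3*(y - 2)/(3*y + 7)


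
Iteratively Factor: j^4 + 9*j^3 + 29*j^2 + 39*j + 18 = (j + 2)*(j^3 + 7*j^2 + 15*j + 9) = (j + 2)*(j + 3)*(j^2 + 4*j + 3) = (j + 1)*(j + 2)*(j + 3)*(j + 3)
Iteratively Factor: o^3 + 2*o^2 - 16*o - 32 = (o + 4)*(o^2 - 2*o - 8) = (o - 4)*(o + 4)*(o + 2)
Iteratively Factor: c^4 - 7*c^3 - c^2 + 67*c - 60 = (c - 5)*(c^3 - 2*c^2 - 11*c + 12) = (c - 5)*(c + 3)*(c^2 - 5*c + 4) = (c - 5)*(c - 1)*(c + 3)*(c - 4)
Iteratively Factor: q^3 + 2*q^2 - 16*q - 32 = (q + 2)*(q^2 - 16) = (q - 4)*(q + 2)*(q + 4)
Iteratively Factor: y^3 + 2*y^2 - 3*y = (y + 3)*(y^2 - y) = (y - 1)*(y + 3)*(y)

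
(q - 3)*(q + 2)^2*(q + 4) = q^4 + 5*q^3 - 4*q^2 - 44*q - 48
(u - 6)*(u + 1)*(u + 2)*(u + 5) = u^4 + 2*u^3 - 31*u^2 - 92*u - 60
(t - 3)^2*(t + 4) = t^3 - 2*t^2 - 15*t + 36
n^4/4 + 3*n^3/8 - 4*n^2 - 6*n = n*(n/4 + 1)*(n - 4)*(n + 3/2)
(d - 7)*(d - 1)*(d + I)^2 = d^4 - 8*d^3 + 2*I*d^3 + 6*d^2 - 16*I*d^2 + 8*d + 14*I*d - 7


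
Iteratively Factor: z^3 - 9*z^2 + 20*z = (z - 4)*(z^2 - 5*z) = z*(z - 4)*(z - 5)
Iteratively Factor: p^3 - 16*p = (p)*(p^2 - 16) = p*(p - 4)*(p + 4)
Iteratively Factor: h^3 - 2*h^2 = (h - 2)*(h^2) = h*(h - 2)*(h)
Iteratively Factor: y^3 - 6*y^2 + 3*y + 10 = (y - 5)*(y^2 - y - 2) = (y - 5)*(y - 2)*(y + 1)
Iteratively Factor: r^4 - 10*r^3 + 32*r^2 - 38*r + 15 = (r - 1)*(r^3 - 9*r^2 + 23*r - 15) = (r - 5)*(r - 1)*(r^2 - 4*r + 3) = (r - 5)*(r - 3)*(r - 1)*(r - 1)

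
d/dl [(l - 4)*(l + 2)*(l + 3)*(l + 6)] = 4*l^3 + 21*l^2 - 16*l - 108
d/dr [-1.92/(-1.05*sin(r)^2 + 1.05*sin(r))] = 0.90702947845805*(2.016 - 4.032*sin(r))*cos(r)/((sin(r) - 1)^2*sin(r)^2)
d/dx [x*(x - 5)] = 2*x - 5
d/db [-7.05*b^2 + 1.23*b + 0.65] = 1.23 - 14.1*b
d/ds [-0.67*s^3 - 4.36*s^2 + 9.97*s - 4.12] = -2.01*s^2 - 8.72*s + 9.97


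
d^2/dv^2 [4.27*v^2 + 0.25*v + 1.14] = 8.54000000000000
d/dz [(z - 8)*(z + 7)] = 2*z - 1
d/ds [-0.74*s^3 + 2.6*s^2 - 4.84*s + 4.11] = -2.22*s^2 + 5.2*s - 4.84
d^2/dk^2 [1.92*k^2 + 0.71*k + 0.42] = 3.84000000000000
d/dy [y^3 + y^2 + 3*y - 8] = 3*y^2 + 2*y + 3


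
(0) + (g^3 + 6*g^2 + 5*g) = g^3 + 6*g^2 + 5*g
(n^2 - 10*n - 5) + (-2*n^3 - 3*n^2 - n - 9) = -2*n^3 - 2*n^2 - 11*n - 14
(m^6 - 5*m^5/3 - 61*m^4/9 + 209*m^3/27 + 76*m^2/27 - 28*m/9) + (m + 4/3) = m^6 - 5*m^5/3 - 61*m^4/9 + 209*m^3/27 + 76*m^2/27 - 19*m/9 + 4/3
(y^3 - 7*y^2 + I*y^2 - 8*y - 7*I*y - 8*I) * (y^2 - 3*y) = y^5 - 10*y^4 + I*y^4 + 13*y^3 - 10*I*y^3 + 24*y^2 + 13*I*y^2 + 24*I*y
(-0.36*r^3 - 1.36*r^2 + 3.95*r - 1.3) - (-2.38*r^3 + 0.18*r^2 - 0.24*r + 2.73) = 2.02*r^3 - 1.54*r^2 + 4.19*r - 4.03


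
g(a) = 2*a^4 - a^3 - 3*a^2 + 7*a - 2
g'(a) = 8*a^3 - 3*a^2 - 6*a + 7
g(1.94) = 21.32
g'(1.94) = 42.48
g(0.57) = 1.04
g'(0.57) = 4.09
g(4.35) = 605.49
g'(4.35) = 582.64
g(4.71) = 844.20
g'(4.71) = 748.08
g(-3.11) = 164.39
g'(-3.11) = -244.00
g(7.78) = 6727.34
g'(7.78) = 3546.02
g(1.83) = 17.07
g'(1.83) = 35.00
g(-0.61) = -6.88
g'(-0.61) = 7.73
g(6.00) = 2308.00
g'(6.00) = 1591.00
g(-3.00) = 139.00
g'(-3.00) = -218.00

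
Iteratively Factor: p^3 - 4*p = (p)*(p^2 - 4) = p*(p - 2)*(p + 2)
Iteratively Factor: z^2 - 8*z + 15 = (z - 5)*(z - 3)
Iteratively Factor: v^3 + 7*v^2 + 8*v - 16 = (v + 4)*(v^2 + 3*v - 4) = (v + 4)^2*(v - 1)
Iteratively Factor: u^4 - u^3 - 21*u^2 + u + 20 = (u - 5)*(u^3 + 4*u^2 - u - 4) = (u - 5)*(u + 4)*(u^2 - 1) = (u - 5)*(u - 1)*(u + 4)*(u + 1)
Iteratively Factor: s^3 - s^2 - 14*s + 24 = (s - 3)*(s^2 + 2*s - 8) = (s - 3)*(s - 2)*(s + 4)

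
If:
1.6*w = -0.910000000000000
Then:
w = -0.57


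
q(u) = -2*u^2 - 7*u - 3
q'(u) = -4*u - 7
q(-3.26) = -1.44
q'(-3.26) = 6.04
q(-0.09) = -2.39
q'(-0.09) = -6.64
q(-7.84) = -71.05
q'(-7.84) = 24.36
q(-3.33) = -1.87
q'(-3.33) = 6.32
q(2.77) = -37.74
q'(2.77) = -18.08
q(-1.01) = 2.03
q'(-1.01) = -2.96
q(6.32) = -127.12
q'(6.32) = -32.28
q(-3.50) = -3.00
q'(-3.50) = 7.00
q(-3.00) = 0.00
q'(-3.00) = 5.00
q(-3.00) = 0.00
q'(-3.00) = 5.00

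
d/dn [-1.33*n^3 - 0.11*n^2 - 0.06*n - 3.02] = -3.99*n^2 - 0.22*n - 0.06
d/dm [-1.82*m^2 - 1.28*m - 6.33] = -3.64*m - 1.28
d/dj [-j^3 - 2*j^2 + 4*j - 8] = -3*j^2 - 4*j + 4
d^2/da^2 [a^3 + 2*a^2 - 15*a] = 6*a + 4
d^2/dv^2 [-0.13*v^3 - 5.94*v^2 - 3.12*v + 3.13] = -0.78*v - 11.88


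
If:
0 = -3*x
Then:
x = 0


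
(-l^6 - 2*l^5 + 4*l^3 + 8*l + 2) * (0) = 0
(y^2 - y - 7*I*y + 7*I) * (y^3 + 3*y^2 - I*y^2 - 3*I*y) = y^5 + 2*y^4 - 8*I*y^4 - 10*y^3 - 16*I*y^3 - 14*y^2 + 24*I*y^2 + 21*y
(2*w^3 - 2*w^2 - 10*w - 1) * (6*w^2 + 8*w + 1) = 12*w^5 + 4*w^4 - 74*w^3 - 88*w^2 - 18*w - 1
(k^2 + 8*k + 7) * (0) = 0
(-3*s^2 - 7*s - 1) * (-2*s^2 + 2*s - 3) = 6*s^4 + 8*s^3 - 3*s^2 + 19*s + 3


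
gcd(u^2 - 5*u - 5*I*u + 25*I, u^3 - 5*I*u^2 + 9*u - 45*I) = u - 5*I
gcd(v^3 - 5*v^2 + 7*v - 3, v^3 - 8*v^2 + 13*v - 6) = v^2 - 2*v + 1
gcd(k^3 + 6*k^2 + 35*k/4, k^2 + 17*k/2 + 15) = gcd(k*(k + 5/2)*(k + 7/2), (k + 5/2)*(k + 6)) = k + 5/2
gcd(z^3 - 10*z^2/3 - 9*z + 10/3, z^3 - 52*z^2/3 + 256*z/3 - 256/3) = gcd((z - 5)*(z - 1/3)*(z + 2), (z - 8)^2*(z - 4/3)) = 1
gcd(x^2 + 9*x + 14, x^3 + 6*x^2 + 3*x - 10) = x + 2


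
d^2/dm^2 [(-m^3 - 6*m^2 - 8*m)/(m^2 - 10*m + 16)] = 16*(-19*m^3 + 96*m^2 - 48*m - 352)/(m^6 - 30*m^5 + 348*m^4 - 1960*m^3 + 5568*m^2 - 7680*m + 4096)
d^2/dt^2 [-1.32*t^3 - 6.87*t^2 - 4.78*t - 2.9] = -7.92*t - 13.74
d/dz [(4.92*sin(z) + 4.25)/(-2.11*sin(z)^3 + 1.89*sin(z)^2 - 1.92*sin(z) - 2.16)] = (20.7624*sin(z)^3 + 17.6037*sin(z)^2 - 16.065*sin(z) - 2.4672)*cos(z)/(4.4521*sin(z)^6 - 7.9758*sin(z)^5 + 11.6745*sin(z)^4 + 1.8576*sin(z)^3 - 4.4784*sin(z)^2 + 8.2944*sin(z) + 4.6656)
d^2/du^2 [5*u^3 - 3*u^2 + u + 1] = 30*u - 6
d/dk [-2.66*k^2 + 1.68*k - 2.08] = 1.68 - 5.32*k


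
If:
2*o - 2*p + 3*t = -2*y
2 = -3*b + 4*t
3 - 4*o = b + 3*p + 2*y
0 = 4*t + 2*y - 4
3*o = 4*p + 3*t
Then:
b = -442/67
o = -238/67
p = 45/67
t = -298/67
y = 730/67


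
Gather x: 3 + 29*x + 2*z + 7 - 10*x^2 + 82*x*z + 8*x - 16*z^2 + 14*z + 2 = -10*x^2 + x*(82*z + 37) - 16*z^2 + 16*z + 12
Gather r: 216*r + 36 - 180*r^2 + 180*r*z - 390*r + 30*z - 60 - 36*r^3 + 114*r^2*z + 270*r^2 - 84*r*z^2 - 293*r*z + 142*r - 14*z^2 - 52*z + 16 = -36*r^3 + r^2*(114*z + 90) + r*(-84*z^2 - 113*z - 32) - 14*z^2 - 22*z - 8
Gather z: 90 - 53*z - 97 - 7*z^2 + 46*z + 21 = -7*z^2 - 7*z + 14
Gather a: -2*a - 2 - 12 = -2*a - 14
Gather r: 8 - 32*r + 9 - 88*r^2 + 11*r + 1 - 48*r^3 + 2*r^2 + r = -48*r^3 - 86*r^2 - 20*r + 18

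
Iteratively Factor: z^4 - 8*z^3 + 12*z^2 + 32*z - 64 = (z - 2)*(z^3 - 6*z^2 + 32) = (z - 2)*(z + 2)*(z^2 - 8*z + 16) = (z - 4)*(z - 2)*(z + 2)*(z - 4)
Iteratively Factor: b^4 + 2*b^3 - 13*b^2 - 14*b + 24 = (b + 2)*(b^3 - 13*b + 12) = (b - 3)*(b + 2)*(b^2 + 3*b - 4) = (b - 3)*(b + 2)*(b + 4)*(b - 1)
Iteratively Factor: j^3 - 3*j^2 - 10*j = (j - 5)*(j^2 + 2*j) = (j - 5)*(j + 2)*(j)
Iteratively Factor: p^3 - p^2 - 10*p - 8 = (p + 1)*(p^2 - 2*p - 8) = (p + 1)*(p + 2)*(p - 4)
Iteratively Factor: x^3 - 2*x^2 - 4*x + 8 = (x - 2)*(x^2 - 4) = (x - 2)*(x + 2)*(x - 2)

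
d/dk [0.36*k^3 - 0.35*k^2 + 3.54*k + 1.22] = 1.08*k^2 - 0.7*k + 3.54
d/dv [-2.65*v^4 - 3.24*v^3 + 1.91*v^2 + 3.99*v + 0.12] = -10.6*v^3 - 9.72*v^2 + 3.82*v + 3.99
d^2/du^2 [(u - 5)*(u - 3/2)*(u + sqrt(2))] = 6*u - 13 + 2*sqrt(2)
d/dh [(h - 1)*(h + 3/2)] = 2*h + 1/2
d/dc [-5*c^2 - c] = -10*c - 1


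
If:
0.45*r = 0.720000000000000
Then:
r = 1.60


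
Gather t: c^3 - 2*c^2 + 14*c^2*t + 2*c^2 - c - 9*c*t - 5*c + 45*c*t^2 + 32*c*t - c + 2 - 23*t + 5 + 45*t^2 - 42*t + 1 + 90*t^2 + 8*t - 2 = c^3 - 7*c + t^2*(45*c + 135) + t*(14*c^2 + 23*c - 57) + 6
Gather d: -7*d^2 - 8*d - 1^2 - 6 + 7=-7*d^2 - 8*d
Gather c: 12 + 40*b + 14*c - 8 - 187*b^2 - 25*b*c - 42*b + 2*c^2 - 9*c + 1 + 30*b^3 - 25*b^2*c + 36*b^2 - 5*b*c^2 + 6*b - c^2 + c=30*b^3 - 151*b^2 + 4*b + c^2*(1 - 5*b) + c*(-25*b^2 - 25*b + 6) + 5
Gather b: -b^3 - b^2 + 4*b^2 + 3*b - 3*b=-b^3 + 3*b^2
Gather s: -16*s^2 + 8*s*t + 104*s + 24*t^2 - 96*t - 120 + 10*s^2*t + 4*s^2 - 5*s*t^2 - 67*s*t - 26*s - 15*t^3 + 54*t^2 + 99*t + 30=s^2*(10*t - 12) + s*(-5*t^2 - 59*t + 78) - 15*t^3 + 78*t^2 + 3*t - 90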